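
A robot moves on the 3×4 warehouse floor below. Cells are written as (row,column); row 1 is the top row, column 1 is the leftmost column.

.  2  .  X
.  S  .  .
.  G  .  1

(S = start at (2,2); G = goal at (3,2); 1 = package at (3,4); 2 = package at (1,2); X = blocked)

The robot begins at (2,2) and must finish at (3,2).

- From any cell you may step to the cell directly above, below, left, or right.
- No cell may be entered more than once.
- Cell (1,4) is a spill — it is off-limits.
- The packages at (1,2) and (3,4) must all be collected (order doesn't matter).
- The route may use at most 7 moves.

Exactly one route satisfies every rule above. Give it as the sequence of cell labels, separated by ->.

(2,2) -> (1,2) -> (1,3) -> (2,3) -> (2,4) -> (3,4) -> (3,3) -> (3,2)

The budget equals the shortest possible length, so every move has to be on a shortest route through the required cells.
Route from (2,2): up 1 to (1,2), right 1 to (1,3), down 1 to (2,3), right 1 to (2,4), down 1 to (3,4), left 2 to (3,2) — 7 moves in all.
Check: all required cells visited; 7 ≤ 7 moves.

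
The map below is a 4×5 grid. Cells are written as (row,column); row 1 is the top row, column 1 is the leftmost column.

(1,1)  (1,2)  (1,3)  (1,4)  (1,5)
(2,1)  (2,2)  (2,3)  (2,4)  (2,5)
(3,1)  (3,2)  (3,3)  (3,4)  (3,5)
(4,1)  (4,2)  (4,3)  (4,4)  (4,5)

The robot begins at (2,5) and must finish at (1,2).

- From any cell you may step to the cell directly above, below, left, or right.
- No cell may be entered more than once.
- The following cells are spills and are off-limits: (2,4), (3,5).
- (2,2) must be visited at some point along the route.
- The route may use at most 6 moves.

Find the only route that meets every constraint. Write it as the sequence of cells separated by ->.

(2,5) -> (1,5) -> (1,4) -> (1,3) -> (2,3) -> (2,2) -> (1,2)

The budget equals the shortest possible length, so every move has to be on a shortest route through the required cells.
Route from (2,5): up 1 to (1,5), left 2 to (1,3), down 1 to (2,3), left 1 to (2,2), up 1 to (1,2) — 6 moves in all.
Check: all required cells visited; 6 ≤ 6 moves.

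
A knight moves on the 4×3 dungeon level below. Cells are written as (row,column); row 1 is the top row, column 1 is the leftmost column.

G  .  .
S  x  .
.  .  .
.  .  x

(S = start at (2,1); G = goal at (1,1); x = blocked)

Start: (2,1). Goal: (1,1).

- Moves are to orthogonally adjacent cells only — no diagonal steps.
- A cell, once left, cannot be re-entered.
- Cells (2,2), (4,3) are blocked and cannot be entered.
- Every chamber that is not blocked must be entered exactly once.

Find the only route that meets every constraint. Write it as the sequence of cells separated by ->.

Need to visit all 10 open cells exactly once, starting at (2,1) and ending at (1,1).
Route from (2,1): down 2 to (4,1), right 1 to (4,2), up 1 to (3,2), right 1 to (3,3), up 2 to (1,3), left 2 to (1,1) — 9 moves in all.
Check: all 10 open cells covered.

(2,1) -> (3,1) -> (4,1) -> (4,2) -> (3,2) -> (3,3) -> (2,3) -> (1,3) -> (1,2) -> (1,1)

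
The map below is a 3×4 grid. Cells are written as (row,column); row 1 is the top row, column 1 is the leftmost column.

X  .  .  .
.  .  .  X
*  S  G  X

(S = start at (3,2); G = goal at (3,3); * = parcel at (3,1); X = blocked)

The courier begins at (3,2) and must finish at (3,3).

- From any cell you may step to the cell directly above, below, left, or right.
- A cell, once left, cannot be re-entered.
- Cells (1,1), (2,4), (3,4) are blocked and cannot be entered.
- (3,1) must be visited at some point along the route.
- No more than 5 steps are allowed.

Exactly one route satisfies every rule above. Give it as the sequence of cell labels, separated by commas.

(3,2), (3,1), (2,1), (2,2), (2,3), (3,3)

The 5-move cap with required stops at (3,1) leaves no slack for detours.
Route from (3,2): left to (3,1), up to (2,1), 2× right (reaching (2,3)), down to (3,3) — 5 moves in all.
Check: all required cells visited; 5 ≤ 5 moves.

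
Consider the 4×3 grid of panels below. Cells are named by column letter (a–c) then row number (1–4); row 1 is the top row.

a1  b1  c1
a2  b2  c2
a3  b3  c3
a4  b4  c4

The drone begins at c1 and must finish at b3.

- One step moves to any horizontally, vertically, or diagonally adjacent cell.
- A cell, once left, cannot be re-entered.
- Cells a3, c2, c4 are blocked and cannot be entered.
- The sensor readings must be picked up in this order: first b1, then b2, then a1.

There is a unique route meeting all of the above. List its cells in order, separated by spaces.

The waypoints must appear in the order b1, b2, a1, with no cell reused.
Route from c1: left 1 to b1, down 1 to b2, up-left 1 to a1, down 1 to a2, down-right 1 to b3 — 5 moves in all.
Check: order respected (b1 at step 1, b2 at step 2, a1 at step 3).

c1 b1 b2 a1 a2 b3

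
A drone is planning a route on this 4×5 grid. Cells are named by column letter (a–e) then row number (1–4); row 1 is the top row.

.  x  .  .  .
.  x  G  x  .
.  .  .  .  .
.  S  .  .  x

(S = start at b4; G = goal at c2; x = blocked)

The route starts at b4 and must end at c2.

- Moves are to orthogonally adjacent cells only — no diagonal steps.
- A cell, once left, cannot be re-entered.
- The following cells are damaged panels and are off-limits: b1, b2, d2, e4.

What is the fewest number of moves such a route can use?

3

The Manhattan distance from b4 to c2 is |4−2| + |2−3| = 3, so at least 3 moves are needed.
A route of 3 moves achieves this: b4 → b3 → c3 → c2.
Since 3 matches the lower bound, it is optimal.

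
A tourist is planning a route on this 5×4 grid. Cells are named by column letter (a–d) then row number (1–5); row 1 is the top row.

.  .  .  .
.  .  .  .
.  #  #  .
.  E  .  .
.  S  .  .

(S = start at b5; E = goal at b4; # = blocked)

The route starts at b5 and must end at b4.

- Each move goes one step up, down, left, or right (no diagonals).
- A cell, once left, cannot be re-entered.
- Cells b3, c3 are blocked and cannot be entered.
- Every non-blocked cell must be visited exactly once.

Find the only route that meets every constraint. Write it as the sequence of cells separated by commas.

Need to visit all 18 open cells exactly once, starting at b5 and ending at b4.
Route from b5: left 1 to a5, up 4 to a1, right 1 to b1, down 1 to b2, right 1 to c2, up 1 to c1, right 1 to d1, down 4 to d5, left 1 to c5, up 1 to c4, left 1 to b4 — 17 moves in all.
Check: all 18 open cells covered.

b5, a5, a4, a3, a2, a1, b1, b2, c2, c1, d1, d2, d3, d4, d5, c5, c4, b4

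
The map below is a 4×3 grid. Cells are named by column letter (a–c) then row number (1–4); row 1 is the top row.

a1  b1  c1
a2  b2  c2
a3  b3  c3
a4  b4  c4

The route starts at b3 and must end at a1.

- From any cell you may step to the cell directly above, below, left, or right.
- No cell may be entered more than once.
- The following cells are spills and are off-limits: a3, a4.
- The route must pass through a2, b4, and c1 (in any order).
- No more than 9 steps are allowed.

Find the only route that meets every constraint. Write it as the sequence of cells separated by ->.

The 9-move cap with required stops at a2, b4, c1 leaves no slack for detours.
Route from b3: down to b4, right to c4, 3× up (reaching c1), left to b1, down to b2, left to a2, up to a1 — 9 moves in all.
Check: all required cells visited; 9 ≤ 9 moves.

b3 -> b4 -> c4 -> c3 -> c2 -> c1 -> b1 -> b2 -> a2 -> a1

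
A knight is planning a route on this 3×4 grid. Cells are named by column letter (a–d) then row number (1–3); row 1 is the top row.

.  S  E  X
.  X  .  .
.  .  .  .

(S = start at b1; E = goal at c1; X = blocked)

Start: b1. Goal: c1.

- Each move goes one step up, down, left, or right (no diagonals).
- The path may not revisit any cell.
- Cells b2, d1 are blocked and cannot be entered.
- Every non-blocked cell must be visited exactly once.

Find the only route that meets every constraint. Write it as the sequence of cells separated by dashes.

b1 - a1 - a2 - a3 - b3 - c3 - d3 - d2 - c2 - c1

Need to visit all 10 open cells exactly once, starting at b1 and ending at c1.
Cell d2 has only two open neighbours (d3 and c2), so the path must pass straight through it: one of those is the cell it's entered from and the other is where it exits.
Route from b1: left to a1, 2× down (reaching a3), 3× right (reaching d3), up to d2, left to c2, up to c1 — 9 moves in all.
Check: all 10 open cells covered.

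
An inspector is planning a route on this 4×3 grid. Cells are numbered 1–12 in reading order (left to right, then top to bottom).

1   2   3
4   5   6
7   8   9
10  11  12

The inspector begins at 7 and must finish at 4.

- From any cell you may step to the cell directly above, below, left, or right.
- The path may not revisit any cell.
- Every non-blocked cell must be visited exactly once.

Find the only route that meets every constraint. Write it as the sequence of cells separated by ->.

Need to visit all 12 open cells exactly once, starting at 7 and ending at 4.
Cell 12 has only two open neighbours (9 and 11), so the path must pass straight through it: one of those is the cell it's entered from and the other is where it exits.
Route from 7: down to 10, 2× right (reaching 12), up to 9, left to 8, up to 5, right to 6, up to 3, 2× left (reaching 1), down to 4 — 11 moves in all.
Check: all 12 open cells covered.

7 -> 10 -> 11 -> 12 -> 9 -> 8 -> 5 -> 6 -> 3 -> 2 -> 1 -> 4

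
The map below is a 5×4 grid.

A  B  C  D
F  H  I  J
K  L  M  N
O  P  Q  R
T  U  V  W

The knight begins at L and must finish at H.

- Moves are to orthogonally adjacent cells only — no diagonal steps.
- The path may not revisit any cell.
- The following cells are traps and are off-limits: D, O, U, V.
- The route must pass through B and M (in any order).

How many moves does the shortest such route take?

5

Any route passes through B and M in some order between L and H. Summing Manhattan distances along each leg and taking the cheapest ordering (L → M → B → H) gives a lower bound of 1 + 3 + 1 = 5 moves.
A route of 5 moves achieves this: L → M → I → C → B → H.
Since 5 matches the lower bound, it is optimal.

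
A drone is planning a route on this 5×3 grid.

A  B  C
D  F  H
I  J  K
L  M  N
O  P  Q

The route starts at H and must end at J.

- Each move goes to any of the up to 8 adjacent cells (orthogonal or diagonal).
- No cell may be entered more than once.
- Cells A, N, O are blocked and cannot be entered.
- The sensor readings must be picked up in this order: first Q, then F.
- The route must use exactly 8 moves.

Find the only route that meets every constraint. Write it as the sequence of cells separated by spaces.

The waypoints must appear in the order Q, F, with no cell reused.
Route from H: down to K, down-left to M, down-right to Q, left to P, up-left to L, up to I, up-right to F, down to J — 8 moves in all.
Check: order respected (Q at step 3, F at step 7); 8 moves as required.

H K M Q P L I F J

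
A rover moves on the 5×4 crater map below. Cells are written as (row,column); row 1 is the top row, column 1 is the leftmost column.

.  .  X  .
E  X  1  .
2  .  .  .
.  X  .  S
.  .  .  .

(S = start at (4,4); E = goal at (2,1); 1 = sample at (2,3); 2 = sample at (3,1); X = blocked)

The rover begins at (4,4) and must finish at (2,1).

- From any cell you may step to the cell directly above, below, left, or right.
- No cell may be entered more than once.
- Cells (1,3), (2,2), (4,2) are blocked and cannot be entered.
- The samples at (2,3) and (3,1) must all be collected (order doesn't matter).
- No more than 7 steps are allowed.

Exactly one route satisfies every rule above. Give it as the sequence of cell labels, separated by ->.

The budget equals the shortest possible length, so every move has to be on a shortest route through the required cells.
Route from (4,4): up 2 to (2,4), left 1 to (2,3), down 1 to (3,3), left 2 to (3,1), up 1 to (2,1) — 7 moves in all.
Check: all required cells visited; 7 ≤ 7 moves.

(4,4) -> (3,4) -> (2,4) -> (2,3) -> (3,3) -> (3,2) -> (3,1) -> (2,1)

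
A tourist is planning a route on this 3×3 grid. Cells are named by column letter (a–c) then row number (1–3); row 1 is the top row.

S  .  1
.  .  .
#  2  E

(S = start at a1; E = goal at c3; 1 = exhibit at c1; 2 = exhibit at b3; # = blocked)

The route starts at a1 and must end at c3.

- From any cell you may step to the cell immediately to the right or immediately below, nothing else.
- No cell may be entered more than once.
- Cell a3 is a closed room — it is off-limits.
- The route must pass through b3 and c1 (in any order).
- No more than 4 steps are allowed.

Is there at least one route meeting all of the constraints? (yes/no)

no

b3 is below but to the left of c1: going c1 → b3 would need a leftward move and b3 → c1 an upward move, so no right/down-only route can visit both required cells.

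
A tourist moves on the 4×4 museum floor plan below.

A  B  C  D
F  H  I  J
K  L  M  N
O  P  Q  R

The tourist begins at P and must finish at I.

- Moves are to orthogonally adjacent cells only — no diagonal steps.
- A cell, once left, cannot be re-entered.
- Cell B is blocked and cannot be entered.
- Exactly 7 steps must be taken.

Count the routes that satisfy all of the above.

Need simple routes of exactly 7 moves from P to I (Manhattan distance 3, so 2 moves are spent on a detour and 2 undoing it).
Enumerating: P L M Q R N J I | P L M N J D C I | P O K F H L M I | P O K L M N J I | P Q M L K F H I | P Q M N J D C I | P Q R N J D C I | P Q R N M L H I.
That gives 8 routes.

8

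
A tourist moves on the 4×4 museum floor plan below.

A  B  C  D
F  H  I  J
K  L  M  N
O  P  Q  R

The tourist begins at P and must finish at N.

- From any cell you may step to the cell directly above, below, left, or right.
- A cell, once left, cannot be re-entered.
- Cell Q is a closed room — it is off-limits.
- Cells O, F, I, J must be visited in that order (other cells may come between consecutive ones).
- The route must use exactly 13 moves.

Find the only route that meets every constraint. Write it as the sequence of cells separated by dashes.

P - O - K - F - A - B - H - L - M - I - C - D - J - N

The waypoints must appear in the order O, F, I, J, with no cell reused.
Route from P: left to O, 3× up (reaching A), right to B, 2× down (reaching L), right to M, 2× up (reaching C), right to D, 2× down (reaching N) — 13 moves in all.
Check: order respected (O at step 1, F at step 3, I at step 9, J at step 12); 13 moves as required.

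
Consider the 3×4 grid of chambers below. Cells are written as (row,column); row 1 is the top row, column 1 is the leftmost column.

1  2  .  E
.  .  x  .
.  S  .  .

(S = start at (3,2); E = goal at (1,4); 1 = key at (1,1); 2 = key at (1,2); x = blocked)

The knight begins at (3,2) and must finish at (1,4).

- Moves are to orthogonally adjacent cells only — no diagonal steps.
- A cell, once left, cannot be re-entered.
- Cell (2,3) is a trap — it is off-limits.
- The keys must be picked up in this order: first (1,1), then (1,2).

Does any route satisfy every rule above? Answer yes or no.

One route that works: (3,2) → (2,2) → (2,1) → (1,1) → (1,2) → (1,3) → (1,4).

yes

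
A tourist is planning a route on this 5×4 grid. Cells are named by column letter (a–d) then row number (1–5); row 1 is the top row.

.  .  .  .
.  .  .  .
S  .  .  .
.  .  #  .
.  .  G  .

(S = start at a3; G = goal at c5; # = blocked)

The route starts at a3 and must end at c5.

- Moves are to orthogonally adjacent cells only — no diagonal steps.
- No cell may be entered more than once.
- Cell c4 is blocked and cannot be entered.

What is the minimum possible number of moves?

4

The Manhattan distance from a3 to c5 is |3−5| + |1−3| = 4, so at least 4 moves are needed.
A route of 4 moves achieves this: a3 → a4 → a5 → b5 → c5.
Since 4 matches the lower bound, it is optimal.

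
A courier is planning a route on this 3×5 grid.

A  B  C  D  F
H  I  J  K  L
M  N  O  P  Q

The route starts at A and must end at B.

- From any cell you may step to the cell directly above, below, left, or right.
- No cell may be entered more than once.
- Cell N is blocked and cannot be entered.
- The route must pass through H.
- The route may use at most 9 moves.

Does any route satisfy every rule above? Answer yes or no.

yes

One route that works: A → H → I → B.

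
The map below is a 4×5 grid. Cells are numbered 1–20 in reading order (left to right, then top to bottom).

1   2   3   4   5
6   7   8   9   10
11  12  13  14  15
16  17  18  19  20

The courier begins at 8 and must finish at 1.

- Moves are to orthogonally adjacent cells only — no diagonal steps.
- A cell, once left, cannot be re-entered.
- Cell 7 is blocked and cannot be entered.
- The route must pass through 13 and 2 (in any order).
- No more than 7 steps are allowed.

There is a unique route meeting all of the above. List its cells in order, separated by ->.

8 -> 13 -> 14 -> 9 -> 4 -> 3 -> 2 -> 1

The 7-move cap with required stops at 13, 2 leaves no slack for detours.
Route from 8: down 1 to 13, right 1 to 14, up 2 to 4, left 3 to 1 — 7 moves in all.
Check: all required cells visited; 7 ≤ 7 moves.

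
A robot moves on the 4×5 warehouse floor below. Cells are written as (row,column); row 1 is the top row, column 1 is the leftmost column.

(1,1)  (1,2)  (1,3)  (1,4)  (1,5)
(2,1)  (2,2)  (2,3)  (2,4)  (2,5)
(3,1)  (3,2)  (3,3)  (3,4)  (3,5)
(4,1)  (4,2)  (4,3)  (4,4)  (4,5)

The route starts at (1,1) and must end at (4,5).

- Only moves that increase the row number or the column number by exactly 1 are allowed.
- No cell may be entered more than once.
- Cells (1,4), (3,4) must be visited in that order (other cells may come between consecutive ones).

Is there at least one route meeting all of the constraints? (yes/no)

yes

One route that works: (1,1) → (1,2) → (1,3) → (1,4) → (2,4) → (3,4) → (4,4) → (4,5).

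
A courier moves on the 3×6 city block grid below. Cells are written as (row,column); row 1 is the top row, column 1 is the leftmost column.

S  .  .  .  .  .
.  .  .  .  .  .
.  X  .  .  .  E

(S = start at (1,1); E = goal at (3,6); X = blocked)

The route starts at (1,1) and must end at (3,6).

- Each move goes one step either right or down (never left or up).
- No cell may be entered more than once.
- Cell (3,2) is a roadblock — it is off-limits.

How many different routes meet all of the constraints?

18

A right/down-only route from (1,1) to (3,6) makes exactly 2 down-moves and 5 right-moves in some order.
With no other constraints that would be C(7,2) = 21 routes.
Subtract routes through each blocked cell (inclusion–exclusion for overlaps): − through (3,2): 3 → 18.
That gives 18 routes.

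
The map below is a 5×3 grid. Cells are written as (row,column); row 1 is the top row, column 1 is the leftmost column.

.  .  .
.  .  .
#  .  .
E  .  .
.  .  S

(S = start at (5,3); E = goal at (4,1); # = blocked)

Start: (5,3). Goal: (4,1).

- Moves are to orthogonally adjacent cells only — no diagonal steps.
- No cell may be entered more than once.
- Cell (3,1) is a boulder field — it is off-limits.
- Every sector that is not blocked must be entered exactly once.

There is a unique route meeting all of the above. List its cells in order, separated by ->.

Need to visit all 14 open cells exactly once, starting at (5,3) and ending at (4,1).
Cell (2,1) has only two open neighbours ((1,1) and (2,2)), so the path must pass straight through it: one of those is the cell it's entered from and the other is where it exits.
Route from (5,3): up 4 to (1,3), left 2 to (1,1), down 1 to (2,1), right 1 to (2,2), down 3 to (5,2), left 1 to (5,1), up 1 to (4,1) — 13 moves in all.
Check: all 14 open cells covered.

(5,3) -> (4,3) -> (3,3) -> (2,3) -> (1,3) -> (1,2) -> (1,1) -> (2,1) -> (2,2) -> (3,2) -> (4,2) -> (5,2) -> (5,1) -> (4,1)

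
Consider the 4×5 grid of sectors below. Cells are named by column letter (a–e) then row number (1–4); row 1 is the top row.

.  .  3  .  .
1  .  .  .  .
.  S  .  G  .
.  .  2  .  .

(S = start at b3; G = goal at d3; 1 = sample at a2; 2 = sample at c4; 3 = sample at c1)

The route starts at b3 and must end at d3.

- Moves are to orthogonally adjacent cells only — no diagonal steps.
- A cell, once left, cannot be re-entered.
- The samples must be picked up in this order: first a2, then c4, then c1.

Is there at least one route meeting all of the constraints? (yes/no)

yes

One route that works: b3 → b2 → a2 → a3 → a4 → b4 → c4 → c3 → c2 → c1 → d1 → d2 → d3.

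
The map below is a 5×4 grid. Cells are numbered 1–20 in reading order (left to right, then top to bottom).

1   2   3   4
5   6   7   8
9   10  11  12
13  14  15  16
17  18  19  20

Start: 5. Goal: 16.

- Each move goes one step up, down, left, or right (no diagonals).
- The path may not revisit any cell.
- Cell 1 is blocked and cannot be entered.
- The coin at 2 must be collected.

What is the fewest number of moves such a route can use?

Any route passes through 2 somewhere between 5 and 16. Summing Manhattan distances along the two legs (5 → 2 → 16) gives a lower bound of 2 + 5 = 7 moves.
A route of 7 moves achieves this: 5 → 6 → 2 → 3 → 7 → 11 → 15 → 16.
Since 7 matches the lower bound, it is optimal.

7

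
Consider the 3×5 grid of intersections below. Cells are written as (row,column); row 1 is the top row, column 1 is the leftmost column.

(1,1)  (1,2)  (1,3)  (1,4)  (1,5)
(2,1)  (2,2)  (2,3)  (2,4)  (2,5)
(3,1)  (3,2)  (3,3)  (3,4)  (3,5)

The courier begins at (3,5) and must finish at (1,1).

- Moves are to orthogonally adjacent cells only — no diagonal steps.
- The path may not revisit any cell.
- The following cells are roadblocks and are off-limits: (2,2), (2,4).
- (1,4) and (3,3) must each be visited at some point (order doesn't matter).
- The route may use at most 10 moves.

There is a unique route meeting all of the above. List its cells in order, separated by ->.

Any route must reach (1,4) and (3,3) and still end at (1,1) within 10 moves, so the order of the required stops is forced.
Route from (3,5): up 2 to (1,5), left 2 to (1,3), down 2 to (3,3), left 2 to (3,1), up 2 to (1,1) — 10 moves in all.
Check: all required cells visited; 10 ≤ 10 moves.

(3,5) -> (2,5) -> (1,5) -> (1,4) -> (1,3) -> (2,3) -> (3,3) -> (3,2) -> (3,1) -> (2,1) -> (1,1)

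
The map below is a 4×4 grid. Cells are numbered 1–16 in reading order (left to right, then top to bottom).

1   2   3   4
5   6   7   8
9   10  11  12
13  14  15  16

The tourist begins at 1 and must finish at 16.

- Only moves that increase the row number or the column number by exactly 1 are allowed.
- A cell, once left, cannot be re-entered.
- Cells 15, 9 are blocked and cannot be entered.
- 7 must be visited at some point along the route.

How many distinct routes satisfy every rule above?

A right/down-only route from 1 to 16 makes exactly 3 down-moves and 3 right-moves in some order.
With no other constraints that would be C(6,3) = 20 routes.
Split at 7 and multiply the segment counts (each segment already excludes blocked cells): 1→7: 3; 7→16: 2; product = 6.
That gives 6 routes.

6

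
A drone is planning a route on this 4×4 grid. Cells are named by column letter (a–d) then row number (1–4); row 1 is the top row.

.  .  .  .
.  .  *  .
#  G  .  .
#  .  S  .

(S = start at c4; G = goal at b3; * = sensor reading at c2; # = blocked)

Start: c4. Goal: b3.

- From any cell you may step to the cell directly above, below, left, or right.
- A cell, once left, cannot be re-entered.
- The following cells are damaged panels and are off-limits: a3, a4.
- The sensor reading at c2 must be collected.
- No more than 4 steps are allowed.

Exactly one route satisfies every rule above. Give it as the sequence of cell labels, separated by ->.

c4 -> c3 -> c2 -> b2 -> b3

Any route must reach c2 and still end at b3 within 4 moves, so the order of the required stops is forced.
Route from c4: 2× up (reaching c2), left to b2, down to b3 — 4 moves in all.
Check: all required cells visited; 4 ≤ 4 moves.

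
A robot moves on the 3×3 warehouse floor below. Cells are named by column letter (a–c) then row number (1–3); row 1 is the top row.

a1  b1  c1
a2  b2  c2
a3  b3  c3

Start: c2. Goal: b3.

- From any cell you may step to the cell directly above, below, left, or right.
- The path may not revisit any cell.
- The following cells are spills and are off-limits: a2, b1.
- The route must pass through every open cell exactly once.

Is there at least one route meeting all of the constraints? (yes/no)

no

Cell c1 has only one open neighbour but is neither the start nor the goal, so a Hamiltonian route would have to both enter and leave it through the same neighbour — impossible without revisiting.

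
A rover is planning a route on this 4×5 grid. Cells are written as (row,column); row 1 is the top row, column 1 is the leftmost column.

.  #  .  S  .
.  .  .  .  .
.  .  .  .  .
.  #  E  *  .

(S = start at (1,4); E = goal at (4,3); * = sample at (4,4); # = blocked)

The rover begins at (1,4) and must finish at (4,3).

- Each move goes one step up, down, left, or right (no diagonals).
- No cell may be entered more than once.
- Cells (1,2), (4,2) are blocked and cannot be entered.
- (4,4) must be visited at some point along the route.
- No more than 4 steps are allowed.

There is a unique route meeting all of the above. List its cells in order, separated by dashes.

(1,4) - (2,4) - (3,4) - (4,4) - (4,3)

Any route must reach (4,4) and still end at (4,3) within 4 moves, so the order of the required stops is forced.
Route from (1,4): down 3 to (4,4), left 1 to (4,3) — 4 moves in all.
Check: all required cells visited; 4 ≤ 4 moves.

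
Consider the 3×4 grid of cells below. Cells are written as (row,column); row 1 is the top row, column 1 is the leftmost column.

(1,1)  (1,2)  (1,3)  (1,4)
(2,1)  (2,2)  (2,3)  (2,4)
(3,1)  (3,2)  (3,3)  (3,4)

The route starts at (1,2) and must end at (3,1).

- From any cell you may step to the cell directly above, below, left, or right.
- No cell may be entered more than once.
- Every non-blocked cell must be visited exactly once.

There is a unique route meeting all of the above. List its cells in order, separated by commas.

Need to visit all 12 open cells exactly once, starting at (1,2) and ending at (3,1).
Cell (1,1) has only two open neighbours ((2,1) and (1,2)), so the path must pass straight through it: one of those is the cell it's entered from and the other is where it exits.
Route from (1,2): left to (1,1), down to (2,1), 2× right (reaching (2,3)), up to (1,3), right to (1,4), 2× down (reaching (3,4)), 3× left (reaching (3,1)) — 11 moves in all.
Check: all 12 open cells covered.

(1,2), (1,1), (2,1), (2,2), (2,3), (1,3), (1,4), (2,4), (3,4), (3,3), (3,2), (3,1)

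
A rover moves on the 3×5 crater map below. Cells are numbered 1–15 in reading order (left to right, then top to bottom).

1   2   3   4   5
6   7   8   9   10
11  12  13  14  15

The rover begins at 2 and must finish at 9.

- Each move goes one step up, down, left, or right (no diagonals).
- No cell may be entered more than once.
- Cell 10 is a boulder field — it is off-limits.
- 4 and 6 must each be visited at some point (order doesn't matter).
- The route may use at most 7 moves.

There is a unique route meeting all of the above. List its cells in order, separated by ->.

Any route must reach 4 and 6 and still end at 9 within 7 moves, so the order of the required stops is forced.
Route from 2: left 1 to 1, down 1 to 6, right 2 to 8, up 1 to 3, right 1 to 4, down 1 to 9 — 7 moves in all.
Check: all required cells visited; 7 ≤ 7 moves.

2 -> 1 -> 6 -> 7 -> 8 -> 3 -> 4 -> 9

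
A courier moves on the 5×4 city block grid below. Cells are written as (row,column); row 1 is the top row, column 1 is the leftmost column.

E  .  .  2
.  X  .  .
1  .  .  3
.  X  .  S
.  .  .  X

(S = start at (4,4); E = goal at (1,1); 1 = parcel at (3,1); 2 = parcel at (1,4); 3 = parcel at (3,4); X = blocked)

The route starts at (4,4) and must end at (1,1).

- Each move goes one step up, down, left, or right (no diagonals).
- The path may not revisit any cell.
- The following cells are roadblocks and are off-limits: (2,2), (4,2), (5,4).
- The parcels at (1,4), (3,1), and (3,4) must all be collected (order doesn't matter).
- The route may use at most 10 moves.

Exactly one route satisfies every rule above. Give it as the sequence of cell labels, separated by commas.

(4,4), (3,4), (2,4), (1,4), (1,3), (2,3), (3,3), (3,2), (3,1), (2,1), (1,1)

Any route must reach (1,4), (3,1), and (3,4) and still end at (1,1) within 10 moves, so the order of the required stops is forced.
Route from (4,4): up 3 to (1,4), left 1 to (1,3), down 2 to (3,3), left 2 to (3,1), up 2 to (1,1) — 10 moves in all.
Check: all required cells visited; 10 ≤ 10 moves.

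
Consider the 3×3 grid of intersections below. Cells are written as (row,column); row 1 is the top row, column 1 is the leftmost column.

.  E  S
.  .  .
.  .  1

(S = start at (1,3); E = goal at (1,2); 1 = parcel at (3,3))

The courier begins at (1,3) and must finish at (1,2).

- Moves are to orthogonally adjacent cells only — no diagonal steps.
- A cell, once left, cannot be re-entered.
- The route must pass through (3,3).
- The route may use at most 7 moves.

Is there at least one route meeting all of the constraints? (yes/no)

One route that works: (1,3) → (2,3) → (3,3) → (3,2) → (2,2) → (1,2).

yes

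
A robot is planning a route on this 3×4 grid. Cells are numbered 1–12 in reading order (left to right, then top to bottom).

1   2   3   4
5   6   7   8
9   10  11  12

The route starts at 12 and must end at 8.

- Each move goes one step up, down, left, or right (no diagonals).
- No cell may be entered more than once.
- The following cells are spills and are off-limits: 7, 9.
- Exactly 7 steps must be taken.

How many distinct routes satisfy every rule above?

1

Need simple routes of exactly 7 moves from 12 to 8 (Manhattan distance 1, so 3 moves are spent on a detour and 3 undoing it).
Enumerating: 12 11 10 6 2 3 4 8.
That gives 1 route.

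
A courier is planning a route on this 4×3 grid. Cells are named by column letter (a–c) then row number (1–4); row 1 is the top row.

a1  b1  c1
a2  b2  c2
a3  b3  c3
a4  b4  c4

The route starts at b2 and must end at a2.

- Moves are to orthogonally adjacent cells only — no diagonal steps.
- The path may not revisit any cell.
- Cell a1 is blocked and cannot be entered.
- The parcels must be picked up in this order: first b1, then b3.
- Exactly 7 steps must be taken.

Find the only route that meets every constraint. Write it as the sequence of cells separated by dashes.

The waypoints must appear in the order b1, b3, with no cell reused.
Route from b2: up 1 to b1, right 1 to c1, down 2 to c3, left 2 to a3, up 1 to a2 — 7 moves in all.
Check: order respected (b1 at step 1, b3 at step 5); 7 moves as required.

b2 - b1 - c1 - c2 - c3 - b3 - a3 - a2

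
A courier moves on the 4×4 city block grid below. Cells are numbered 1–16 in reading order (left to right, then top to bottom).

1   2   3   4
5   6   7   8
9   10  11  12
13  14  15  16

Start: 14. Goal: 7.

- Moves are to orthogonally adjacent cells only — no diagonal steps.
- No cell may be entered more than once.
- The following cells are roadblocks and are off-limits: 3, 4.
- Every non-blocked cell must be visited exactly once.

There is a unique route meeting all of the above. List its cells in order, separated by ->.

14 -> 13 -> 9 -> 5 -> 1 -> 2 -> 6 -> 10 -> 11 -> 15 -> 16 -> 12 -> 8 -> 7

Need to visit all 14 open cells exactly once, starting at 14 and ending at 7.
Cell 16 has only two open neighbours (12 and 15), so the path must pass straight through it: one of those is the cell it's entered from and the other is where it exits.
Route from 14: left 1 to 13, up 3 to 1, right 1 to 2, down 2 to 10, right 1 to 11, down 1 to 15, right 1 to 16, up 2 to 8, left 1 to 7 — 13 moves in all.
Check: all 14 open cells covered.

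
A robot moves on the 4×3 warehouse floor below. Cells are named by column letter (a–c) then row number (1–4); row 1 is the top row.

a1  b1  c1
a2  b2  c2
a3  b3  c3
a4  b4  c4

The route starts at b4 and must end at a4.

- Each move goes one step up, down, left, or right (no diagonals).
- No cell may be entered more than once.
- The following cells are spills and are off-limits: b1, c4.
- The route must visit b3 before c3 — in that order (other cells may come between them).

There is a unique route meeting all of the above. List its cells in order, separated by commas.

b4, b3, c3, c2, b2, a2, a3, a4

The waypoints must appear in the order b3, c3, with no cell reused.
Route from b4: up 1 to b3, right 1 to c3, up 1 to c2, left 2 to a2, down 2 to a4 — 7 moves in all.
Check: order respected (b3 at step 1, c3 at step 2).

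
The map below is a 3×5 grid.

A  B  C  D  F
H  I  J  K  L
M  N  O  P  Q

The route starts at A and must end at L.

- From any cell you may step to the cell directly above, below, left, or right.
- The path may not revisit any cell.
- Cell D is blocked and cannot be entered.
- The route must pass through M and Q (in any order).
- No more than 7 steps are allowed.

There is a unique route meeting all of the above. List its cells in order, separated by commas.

A, H, M, N, O, P, Q, L

The budget equals the shortest possible length, so every move has to be on a shortest route through the required cells.
Route from A: 2× down (reaching M), 4× right (reaching Q), up to L — 7 moves in all.
Check: all required cells visited; 7 ≤ 7 moves.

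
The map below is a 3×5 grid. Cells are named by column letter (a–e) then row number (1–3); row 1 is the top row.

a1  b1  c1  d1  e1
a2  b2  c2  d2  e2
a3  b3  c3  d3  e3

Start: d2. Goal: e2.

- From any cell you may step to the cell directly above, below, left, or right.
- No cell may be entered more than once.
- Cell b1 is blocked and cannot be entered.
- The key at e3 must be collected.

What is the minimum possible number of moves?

3

Any route passes through e3 somewhere between d2 and e2. Summing Manhattan distances along the two legs (d2 → e3 → e2) gives a lower bound of 2 + 1 = 3 moves.
A route of 3 moves achieves this: d2 → d3 → e3 → e2.
Since 3 matches the lower bound, it is optimal.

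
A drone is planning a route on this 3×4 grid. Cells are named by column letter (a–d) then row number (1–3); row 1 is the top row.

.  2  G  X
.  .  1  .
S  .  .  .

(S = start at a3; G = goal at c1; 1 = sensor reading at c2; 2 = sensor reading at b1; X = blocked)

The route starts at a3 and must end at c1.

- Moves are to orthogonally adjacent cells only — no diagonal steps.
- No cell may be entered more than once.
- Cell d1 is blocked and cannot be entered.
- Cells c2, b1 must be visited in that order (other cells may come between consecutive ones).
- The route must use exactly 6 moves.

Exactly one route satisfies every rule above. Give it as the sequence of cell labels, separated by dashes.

The waypoints must appear in the order c2, b1, with no cell reused.
Route from a3: 2× right (reaching c3), up to c2, left to b2, up to b1, right to c1 — 6 moves in all.
Check: order respected (1 at step 3, 2 at step 5); 6 moves as required.

a3 - b3 - c3 - c2 - b2 - b1 - c1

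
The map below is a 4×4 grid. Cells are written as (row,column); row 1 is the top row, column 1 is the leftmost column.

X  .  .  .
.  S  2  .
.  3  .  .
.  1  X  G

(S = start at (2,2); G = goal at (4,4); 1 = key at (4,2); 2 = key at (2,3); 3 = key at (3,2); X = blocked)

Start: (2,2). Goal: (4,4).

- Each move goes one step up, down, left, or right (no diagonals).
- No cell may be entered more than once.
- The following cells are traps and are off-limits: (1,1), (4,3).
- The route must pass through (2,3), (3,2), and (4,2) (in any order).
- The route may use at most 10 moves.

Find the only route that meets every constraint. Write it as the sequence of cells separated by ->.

The budget equals the shortest possible length, so every move has to be on a shortest route through the required cells.
Route from (2,2): left to (2,1), 2× down (reaching (4,1)), right to (4,2), up to (3,2), right to (3,3), up to (2,3), right to (2,4), 2× down (reaching (4,4)) — 10 moves in all.
Check: all required cells visited; 10 ≤ 10 moves.

(2,2) -> (2,1) -> (3,1) -> (4,1) -> (4,2) -> (3,2) -> (3,3) -> (2,3) -> (2,4) -> (3,4) -> (4,4)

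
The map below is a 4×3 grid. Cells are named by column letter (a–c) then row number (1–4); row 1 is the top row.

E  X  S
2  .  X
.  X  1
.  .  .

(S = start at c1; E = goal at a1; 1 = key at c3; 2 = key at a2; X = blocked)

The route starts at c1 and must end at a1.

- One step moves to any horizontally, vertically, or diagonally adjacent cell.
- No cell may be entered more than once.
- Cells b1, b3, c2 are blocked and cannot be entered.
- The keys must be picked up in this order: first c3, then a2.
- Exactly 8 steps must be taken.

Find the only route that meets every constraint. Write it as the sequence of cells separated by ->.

c1 -> b2 -> c3 -> c4 -> b4 -> a4 -> a3 -> a2 -> a1

The waypoints must appear in the order c3, a2, with no cell reused.
Route from c1: down-left 1 to b2, down-right 1 to c3, down 1 to c4, left 2 to a4, up 3 to a1 — 8 moves in all.
Check: order respected (1 at step 2, 2 at step 7); 8 moves as required.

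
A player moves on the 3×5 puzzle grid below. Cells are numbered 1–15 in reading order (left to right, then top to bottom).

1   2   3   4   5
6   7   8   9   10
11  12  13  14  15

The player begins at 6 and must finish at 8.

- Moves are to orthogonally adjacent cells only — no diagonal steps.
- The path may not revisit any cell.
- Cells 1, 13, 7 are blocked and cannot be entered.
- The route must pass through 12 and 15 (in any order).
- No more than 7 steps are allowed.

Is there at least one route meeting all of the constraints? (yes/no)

The blocked cells wall 15 off from 6 completely — no sequence of moves reaches it at all, so no route can satisfy the rules.

no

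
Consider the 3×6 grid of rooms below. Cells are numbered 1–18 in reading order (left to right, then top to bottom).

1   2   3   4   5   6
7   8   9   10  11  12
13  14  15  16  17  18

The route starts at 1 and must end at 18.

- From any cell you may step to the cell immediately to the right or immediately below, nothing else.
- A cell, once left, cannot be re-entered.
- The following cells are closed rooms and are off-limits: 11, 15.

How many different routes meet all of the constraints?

5

A right/down-only route from 1 to 18 makes exactly 2 down-moves and 5 right-moves in some order.
With no other constraints that would be C(7,2) = 21 routes.
Subtract routes through each blocked cell (inclusion–exclusion for overlaps): − through 11: 10 − through 15: 6 → 5.
That gives 5 routes.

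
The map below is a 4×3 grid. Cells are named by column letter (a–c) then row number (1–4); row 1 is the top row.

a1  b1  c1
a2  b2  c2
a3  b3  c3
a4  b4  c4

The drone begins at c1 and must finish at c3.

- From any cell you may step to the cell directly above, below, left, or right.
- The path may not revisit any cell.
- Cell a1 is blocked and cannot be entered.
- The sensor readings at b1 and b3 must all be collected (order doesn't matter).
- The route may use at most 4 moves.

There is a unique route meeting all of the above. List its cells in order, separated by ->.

Any route must reach b1 and b3 and still end at c3 within 4 moves, so the order of the required stops is forced.
Route from c1: left to b1, 2× down (reaching b3), right to c3 — 4 moves in all.
Check: all required cells visited; 4 ≤ 4 moves.

c1 -> b1 -> b2 -> b3 -> c3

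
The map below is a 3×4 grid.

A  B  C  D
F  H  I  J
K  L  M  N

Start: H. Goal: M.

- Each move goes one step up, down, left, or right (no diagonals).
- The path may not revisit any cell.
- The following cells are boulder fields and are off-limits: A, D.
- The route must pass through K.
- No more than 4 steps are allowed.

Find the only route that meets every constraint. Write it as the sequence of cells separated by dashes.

H - F - K - L - M

The 4-move cap with required stops at K leaves no slack for detours.
Route from H: left 1 to F, down 1 to K, right 2 to M — 4 moves in all.
Check: all required cells visited; 4 ≤ 4 moves.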